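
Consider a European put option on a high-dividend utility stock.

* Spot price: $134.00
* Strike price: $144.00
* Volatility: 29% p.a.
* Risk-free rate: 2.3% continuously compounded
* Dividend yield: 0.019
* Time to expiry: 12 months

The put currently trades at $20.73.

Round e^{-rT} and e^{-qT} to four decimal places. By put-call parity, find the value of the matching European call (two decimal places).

e^(−qT) = e^(−0.019·1) = 0.9812;  e^(−rT) = e^(−0.023·1) = 0.9773
Put-call parity: C − P = S·e^(−qT) − K·e^(−rT) = 134·0.9812 − 144·0.9773 = 131.4808 − 140.7312 = -9.2504
C = P + (C − P) = 20.73 + (-9.2504) = 11.4796

$11.48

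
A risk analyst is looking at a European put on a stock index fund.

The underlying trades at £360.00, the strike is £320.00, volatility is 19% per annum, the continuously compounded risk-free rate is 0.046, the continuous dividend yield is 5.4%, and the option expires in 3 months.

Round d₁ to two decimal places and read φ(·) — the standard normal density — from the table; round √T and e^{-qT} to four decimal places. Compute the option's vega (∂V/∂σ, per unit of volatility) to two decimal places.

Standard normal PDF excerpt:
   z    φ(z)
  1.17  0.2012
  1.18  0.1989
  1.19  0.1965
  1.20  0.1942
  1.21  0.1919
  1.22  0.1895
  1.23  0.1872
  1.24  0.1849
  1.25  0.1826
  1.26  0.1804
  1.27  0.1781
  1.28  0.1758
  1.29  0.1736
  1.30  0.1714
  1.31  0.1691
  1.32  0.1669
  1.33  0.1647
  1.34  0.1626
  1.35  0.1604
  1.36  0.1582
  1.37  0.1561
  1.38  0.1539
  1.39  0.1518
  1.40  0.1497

31.63

σ√T = 0.19·√0.25 = 0.0950
ln(S/K) + (r − q + σ²/2)T = ln(360/320) + (0.046 − 0.054 + 0.19²/2)·0.25 = 0.1178 + 0.0025 = 0.1203
d₁ = 0.1203 / 0.0950 = 1.2663 ≈ 1.27
√T = √0.25 = 0.5000
φ(d₁) = φ(1.27) = 0.1781
e^(−qT) = e^(−0.054·0.25) = 0.9866
vega = S·e^(−qT)·φ(d₁)·√T = 360·0.9866·0.1781·0.5000 = 31.6284
(The call has the same vega.)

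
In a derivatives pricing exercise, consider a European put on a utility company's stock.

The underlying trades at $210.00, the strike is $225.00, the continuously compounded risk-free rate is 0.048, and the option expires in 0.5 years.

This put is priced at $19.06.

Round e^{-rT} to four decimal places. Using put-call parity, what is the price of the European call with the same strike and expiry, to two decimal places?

e^(−rT) = e^(−0.048·0.5) = 0.9763
Put-call parity: C − P = S − K·e^(−rT) = 210 − 225·0.9763 = 210 − 219.6675 = -9.6675
C = P + (C − P) = 19.06 + (-9.6675) = 9.3925

$9.39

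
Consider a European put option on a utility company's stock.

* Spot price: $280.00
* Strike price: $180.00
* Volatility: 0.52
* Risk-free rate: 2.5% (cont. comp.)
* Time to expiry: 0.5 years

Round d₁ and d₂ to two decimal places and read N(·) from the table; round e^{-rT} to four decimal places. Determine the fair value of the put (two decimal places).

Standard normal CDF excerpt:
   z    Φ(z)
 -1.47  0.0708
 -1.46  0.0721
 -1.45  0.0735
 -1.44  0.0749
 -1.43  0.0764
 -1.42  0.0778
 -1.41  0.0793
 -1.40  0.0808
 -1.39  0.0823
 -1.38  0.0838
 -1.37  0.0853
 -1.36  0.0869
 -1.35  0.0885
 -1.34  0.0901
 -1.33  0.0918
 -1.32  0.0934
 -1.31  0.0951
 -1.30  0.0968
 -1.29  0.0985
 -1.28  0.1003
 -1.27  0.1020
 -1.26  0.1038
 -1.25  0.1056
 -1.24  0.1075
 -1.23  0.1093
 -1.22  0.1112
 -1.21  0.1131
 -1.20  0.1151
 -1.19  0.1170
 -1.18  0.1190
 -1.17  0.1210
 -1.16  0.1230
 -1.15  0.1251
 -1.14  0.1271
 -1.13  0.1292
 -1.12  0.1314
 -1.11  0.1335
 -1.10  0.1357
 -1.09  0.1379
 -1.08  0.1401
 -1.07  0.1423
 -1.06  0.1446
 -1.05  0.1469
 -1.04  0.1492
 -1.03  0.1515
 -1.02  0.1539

$4.33

T = 0.5;  σ√T = 0.3677
d₁ = [ln(280/180) + (0.025 + 0.52²/2)·0.5] / 0.3677 = [0.4418 + 0.0801] / 0.3677 = 1.4195 → 1.42
d₂ = d₁ − σ√T = 1.4195 − 0.3677 = 1.0518 → 1.05
exp(−rT) = exp(−0.025·0.5) = 0.9876
N(−d₂) = N(-1.05) = 0.1469;  N(−d₁) = N(-1.42) = 0.0778
P = 180·0.9876·0.1469 − 280·0.0778 = 26.1141 − 21.7840 = 4.3301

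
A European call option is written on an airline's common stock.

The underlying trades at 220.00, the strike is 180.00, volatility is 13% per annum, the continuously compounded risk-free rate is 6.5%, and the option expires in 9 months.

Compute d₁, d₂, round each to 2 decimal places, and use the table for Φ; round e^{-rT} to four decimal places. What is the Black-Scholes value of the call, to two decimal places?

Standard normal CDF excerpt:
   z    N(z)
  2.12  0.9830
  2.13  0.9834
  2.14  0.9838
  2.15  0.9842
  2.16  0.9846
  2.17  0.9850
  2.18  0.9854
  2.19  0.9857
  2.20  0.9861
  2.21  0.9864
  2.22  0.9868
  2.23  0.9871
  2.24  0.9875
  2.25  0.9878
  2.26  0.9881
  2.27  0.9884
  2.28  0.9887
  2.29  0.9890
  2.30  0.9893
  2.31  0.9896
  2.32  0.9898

T = 0.75;  σ√T = 0.1126
ln(S/K) + (r + σ²/2)T = ln(220/180) + (0.065 + 0.13²/2)·0.75 = 0.2007 + 0.0551 = 0.2558
d₁ = 0.2558 / 0.1126 = 2.2717 ⇒ 2.27
d₂ = d₁ − σ√T = 2.2717 − 0.1126 = 2.1591 ⇒ 2.16
exp(−rT) = exp(−0.065·0.75) = 0.9524
N(d₁) = N(2.27) = 0.9884;  N(d₂) = N(2.16) = 0.9846
C = 220·0.9884 − 180·0.9524·0.9846 = 217.4480 − 168.7919 = 48.6561

48.66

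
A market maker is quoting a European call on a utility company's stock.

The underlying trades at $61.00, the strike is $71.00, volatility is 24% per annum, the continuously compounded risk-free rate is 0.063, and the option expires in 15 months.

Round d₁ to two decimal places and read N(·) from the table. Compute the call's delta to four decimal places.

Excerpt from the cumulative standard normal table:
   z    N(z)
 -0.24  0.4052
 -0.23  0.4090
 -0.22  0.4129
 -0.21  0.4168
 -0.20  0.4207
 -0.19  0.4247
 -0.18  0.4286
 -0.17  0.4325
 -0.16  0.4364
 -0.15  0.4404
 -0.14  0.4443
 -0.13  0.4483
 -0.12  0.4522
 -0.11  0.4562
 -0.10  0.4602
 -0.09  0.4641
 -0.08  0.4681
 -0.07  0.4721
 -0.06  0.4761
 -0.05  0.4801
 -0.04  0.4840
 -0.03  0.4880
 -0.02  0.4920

T = 1.25;  σ√T = 0.2683
d₁ = [ln(61/71) + (0.063 + 0.24²/2)·1.25] / 0.2683 = [-0.1518 + 0.1147] / 0.2683 = -0.1381 which rounds to -0.14
N(d₁) = N(-0.14) = 0.4443
Δ_call = N(d₁) = 0.4443

0.4443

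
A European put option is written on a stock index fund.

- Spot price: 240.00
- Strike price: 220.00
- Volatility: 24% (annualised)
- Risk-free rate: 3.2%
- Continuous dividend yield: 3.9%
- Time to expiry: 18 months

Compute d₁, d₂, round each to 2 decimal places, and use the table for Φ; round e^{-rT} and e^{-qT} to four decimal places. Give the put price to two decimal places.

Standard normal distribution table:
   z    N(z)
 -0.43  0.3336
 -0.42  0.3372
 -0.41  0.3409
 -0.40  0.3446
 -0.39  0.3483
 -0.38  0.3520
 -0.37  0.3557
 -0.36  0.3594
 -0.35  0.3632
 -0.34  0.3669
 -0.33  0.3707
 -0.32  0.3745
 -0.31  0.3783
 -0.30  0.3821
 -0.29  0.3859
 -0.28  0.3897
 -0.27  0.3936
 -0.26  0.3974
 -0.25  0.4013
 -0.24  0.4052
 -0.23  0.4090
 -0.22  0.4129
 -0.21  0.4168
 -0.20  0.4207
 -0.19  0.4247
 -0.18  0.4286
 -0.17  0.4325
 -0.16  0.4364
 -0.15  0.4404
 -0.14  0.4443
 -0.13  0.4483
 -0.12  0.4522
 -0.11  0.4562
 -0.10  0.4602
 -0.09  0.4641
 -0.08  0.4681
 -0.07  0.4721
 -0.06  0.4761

18.49

σ√T = 0.24 × 1.2247 = 0.2939
d₁ = [ln(240/220) + (0.032 − 0.039 + ½·0.24²)·1.5] / (σ√T) = (0.0870 + 0.0327) / 0.2939 = 0.4073 → 0.41
d₂ = 0.4073 − 0.2939 = 0.1133 → 0.11
exp(−qT) = exp(−0.039·1.5) = 0.9432;  exp(−rT) = exp(−0.032·1.5) = 0.9531
P = 220·0.9531·N(-0.11) − 240·0.9432·N(-0.41) = 220·0.9531·0.4562 − 240·0.9432·0.3409 = 95.6569 − 77.1689 = 18.4881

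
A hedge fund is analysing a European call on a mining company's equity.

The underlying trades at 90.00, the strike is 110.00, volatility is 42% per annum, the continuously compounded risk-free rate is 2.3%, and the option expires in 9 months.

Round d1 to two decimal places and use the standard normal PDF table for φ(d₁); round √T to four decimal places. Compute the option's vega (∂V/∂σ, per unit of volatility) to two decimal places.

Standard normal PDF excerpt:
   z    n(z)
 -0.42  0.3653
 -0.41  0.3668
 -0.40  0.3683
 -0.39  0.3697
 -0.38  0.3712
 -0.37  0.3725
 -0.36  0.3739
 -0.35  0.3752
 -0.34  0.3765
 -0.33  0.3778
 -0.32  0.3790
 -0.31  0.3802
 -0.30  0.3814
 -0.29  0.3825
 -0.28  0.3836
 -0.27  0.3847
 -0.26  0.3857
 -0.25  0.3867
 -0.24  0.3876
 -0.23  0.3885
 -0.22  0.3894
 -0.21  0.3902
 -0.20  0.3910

T = 0.75;  σ√T = 0.3637
ln(S/K) + (r + σ²/2)T = ln(90/110) + (0.023 + 0.42²/2)·0.75 = -0.2007 + 0.0834 = -0.1173
d₁ = -0.1173 / 0.3637 = -0.3224 which rounds to -0.32
√T = √0.75 = 0.8660
φ(d₁) = φ(-0.32) = 0.3790
vega = S·φ(d₁)·√T = 90·0.3790·0.8660 = 29.5393

29.54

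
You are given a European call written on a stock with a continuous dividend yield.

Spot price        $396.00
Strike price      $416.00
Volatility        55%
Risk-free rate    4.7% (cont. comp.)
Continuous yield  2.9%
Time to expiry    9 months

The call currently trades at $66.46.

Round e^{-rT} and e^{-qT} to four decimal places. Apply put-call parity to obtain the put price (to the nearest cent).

$80.58

e^(−qT) = e^(−0.029·0.75) = 0.9785;  e^(−rT) = e^(−0.047·0.75) = 0.9654
Put-call parity: C − P = S·e^(−qT) − K·e^(−rT) = 396·0.9785 − 416·0.9654 = 387.4860 − 401.6064 = -14.1204
P = C − (C − P) = 66.46 − (-14.1204) = 80.5804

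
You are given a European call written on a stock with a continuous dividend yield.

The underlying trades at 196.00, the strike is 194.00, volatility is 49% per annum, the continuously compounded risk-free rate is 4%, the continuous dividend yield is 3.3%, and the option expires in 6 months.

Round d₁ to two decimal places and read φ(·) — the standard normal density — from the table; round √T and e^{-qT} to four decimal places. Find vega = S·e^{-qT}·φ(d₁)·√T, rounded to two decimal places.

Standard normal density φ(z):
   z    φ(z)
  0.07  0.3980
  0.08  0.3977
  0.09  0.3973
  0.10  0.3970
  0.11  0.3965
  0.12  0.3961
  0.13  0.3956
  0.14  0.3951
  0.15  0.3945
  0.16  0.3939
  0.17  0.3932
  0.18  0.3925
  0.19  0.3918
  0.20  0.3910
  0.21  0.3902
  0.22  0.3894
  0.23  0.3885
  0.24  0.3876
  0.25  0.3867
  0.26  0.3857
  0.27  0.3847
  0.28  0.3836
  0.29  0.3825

53.19

σ√T = 0.49 × 0.7071 = 0.3465
ln(S/K) + (r − q + σ²/2)T = ln(196/194) + (0.04 − 0.033 + 0.49²/2)·0.5 = 0.0103 + 0.0635 = 0.0738
d₁ = 0.0738 / 0.3465 = 0.2129 which rounds to 0.21
√T = √0.5 = 0.7071
φ(d₁) = φ(0.21) = 0.3902
exp(−qT) = exp(−0.033·0.5) = 0.9836
vega = S·exp(−qT)·φ(d₁)·√T = 196·0.9836·0.3902·0.7071 = 53.1916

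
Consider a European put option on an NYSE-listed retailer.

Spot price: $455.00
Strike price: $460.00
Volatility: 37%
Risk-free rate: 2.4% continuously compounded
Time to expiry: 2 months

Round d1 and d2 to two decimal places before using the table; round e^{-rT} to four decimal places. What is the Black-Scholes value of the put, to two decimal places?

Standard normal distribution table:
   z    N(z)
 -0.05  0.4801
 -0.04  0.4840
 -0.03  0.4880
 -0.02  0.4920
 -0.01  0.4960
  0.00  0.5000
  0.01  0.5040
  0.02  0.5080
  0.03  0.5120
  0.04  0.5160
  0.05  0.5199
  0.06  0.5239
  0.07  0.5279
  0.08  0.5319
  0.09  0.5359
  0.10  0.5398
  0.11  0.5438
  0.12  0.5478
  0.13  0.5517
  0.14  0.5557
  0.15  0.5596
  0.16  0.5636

σ√T = 0.37 × 0.4082 = 0.1511
d₁ = [ln(455/460) + (0.024 + ½·0.37²)·0.1667] / (σ√T) = (-0.0109 + 0.0154) / 0.1511 = 0.0297 ⇒ 0.03
d₂ = 0.0297 − 0.1511 = -0.1214 ⇒ -0.12
e^(−rT) = e^(−0.024·0.1667) = 0.9960
N(−d₂) = N(0.12) = 0.5478;  N(−d₁) = N(-0.03) = 0.4880
P = 460·0.9960·0.5478 − 455·0.4880 = 250.9800 − 222.0400 = 28.9400

$28.94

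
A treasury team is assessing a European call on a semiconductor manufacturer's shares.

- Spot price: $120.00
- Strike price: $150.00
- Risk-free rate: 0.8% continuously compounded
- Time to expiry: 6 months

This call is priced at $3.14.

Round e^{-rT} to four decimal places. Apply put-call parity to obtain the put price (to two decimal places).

$32.54

e^(−rT) = e^(−0.008·0.5) = 0.9960
Put-call parity: C − P = S − K·e^(−rT) = 120 − 150·0.9960 = 120 − 149.4000 = -29.4000
P = C − (C − P) = 3.14 − (-29.4000) = 32.5400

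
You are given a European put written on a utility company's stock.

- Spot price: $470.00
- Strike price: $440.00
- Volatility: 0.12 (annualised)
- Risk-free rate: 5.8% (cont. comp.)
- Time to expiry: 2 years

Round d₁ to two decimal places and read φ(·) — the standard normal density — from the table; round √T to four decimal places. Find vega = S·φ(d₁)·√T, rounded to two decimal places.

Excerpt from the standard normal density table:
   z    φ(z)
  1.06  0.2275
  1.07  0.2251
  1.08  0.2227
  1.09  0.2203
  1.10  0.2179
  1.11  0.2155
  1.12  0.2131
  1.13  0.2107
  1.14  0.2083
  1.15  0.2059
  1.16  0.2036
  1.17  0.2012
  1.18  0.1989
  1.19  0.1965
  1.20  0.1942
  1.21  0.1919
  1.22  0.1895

135.33

T = 2;  σ√T = 0.1697
d₁ = [ln(470/440) + (0.058 + 0.12²/2)·2] / 0.1697 = [0.0660 + 0.1304] / 0.1697 = 1.1571 ≈ 1.16
√T = √2 = 1.4142
φ(d₁) = φ(1.16) = 0.2036
vega = S·φ(d₁)·√T = 470·0.2036·1.4142 = 135.3276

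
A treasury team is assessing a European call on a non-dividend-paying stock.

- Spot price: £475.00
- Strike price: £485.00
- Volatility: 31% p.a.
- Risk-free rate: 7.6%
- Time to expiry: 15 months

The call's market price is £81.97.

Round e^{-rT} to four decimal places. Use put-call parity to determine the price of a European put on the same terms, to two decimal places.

£48.03

e^(−rT) = e^(−0.076·1.25) = 0.9094
Put-call parity: C − P = S − K·e^(−rT) = 475 − 485·0.9094 = 475 − 441.0590 = 33.9410
P = C − (C − P) = 81.97 − (33.9410) = 48.0290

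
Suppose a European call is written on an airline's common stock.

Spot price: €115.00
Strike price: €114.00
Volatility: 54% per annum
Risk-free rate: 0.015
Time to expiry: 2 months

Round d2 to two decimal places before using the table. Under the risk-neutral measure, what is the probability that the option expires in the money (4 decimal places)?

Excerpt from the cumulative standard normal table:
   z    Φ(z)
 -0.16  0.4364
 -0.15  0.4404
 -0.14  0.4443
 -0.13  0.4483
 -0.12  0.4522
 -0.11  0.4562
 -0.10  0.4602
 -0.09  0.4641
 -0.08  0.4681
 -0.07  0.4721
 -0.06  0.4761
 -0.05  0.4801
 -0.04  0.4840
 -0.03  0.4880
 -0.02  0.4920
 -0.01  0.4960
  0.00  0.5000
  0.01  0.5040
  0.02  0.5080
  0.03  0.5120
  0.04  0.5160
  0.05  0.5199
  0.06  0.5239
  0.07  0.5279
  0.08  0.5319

0.4761

σ√T = 0.54·√0.1667 = 0.2205
d₁ = [ln(115/114) + (0.015 + 0.54²/2)·0.1667] / 0.2205 = [0.0087 + 0.0268] / 0.2205 = 0.1612 → 0.16
d₂ = d₁ − σ√T = 0.1612 − 0.2205 = -0.0593 → -0.06
Risk-neutral Pr[S_T > K] = N(d₂) = N(-0.06) = 0.4761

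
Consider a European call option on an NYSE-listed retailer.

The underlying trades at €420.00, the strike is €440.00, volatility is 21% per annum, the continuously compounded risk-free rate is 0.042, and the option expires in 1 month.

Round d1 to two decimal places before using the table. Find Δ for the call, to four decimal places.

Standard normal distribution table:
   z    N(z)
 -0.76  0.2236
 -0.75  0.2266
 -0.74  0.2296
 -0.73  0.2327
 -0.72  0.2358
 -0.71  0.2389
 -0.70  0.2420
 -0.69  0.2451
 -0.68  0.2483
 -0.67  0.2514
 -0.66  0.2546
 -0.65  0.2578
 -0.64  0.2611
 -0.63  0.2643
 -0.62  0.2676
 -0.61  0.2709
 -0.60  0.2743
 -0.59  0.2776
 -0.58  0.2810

σ√T = 0.21·√0.08333 = 0.0606
d₁ = [ln(420/440) + (0.042 + ½·0.21²)·0.08333] / (σ√T) = (-0.0465 + 0.0053) / 0.0606 = -0.6793 ≈ -0.68
N(d₁) = N(-0.68) = 0.2483
Δ_call = N(d₁) = 0.2483

0.2483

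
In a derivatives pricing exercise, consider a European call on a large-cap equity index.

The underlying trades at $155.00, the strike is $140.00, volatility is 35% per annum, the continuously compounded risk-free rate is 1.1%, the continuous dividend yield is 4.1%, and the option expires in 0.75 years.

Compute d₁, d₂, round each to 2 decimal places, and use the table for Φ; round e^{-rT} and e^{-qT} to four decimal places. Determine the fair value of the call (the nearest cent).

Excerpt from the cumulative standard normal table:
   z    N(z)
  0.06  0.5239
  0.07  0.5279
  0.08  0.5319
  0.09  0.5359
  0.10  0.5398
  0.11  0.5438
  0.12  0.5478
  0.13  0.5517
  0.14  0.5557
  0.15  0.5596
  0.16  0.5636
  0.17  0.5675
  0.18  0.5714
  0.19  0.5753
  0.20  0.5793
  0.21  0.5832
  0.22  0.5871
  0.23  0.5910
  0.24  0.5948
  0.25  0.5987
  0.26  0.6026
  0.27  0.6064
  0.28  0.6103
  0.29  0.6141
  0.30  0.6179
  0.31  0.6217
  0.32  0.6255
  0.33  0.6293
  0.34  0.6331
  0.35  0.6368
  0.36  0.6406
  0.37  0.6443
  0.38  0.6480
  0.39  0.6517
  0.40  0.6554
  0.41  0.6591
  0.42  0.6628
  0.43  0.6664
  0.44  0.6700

σ√T = 0.35 × 0.8660 = 0.3031
d₁ = [ln(155/140) + (0.011 − 0.041 + 0.35²/2)·0.75] / 0.3031 = [0.1018 + 0.0234] / 0.3031 = 0.4131 ≈ 0.41
d₂ = d₁ − σ√T = 0.4131 − 0.3031 = 0.1100 ≈ 0.11
e^(−qT) = e^(−0.041·0.75) = 0.9697;  e^(−rT) = e^(−0.011·0.75) = 0.9918
N(d₁) = N(0.41) = 0.6591;  N(d₂) = N(0.11) = 0.5438
C = 155·0.9697·0.6591 − 140·0.9918·0.5438 = 99.0650 − 75.5077 = 23.5573

$23.56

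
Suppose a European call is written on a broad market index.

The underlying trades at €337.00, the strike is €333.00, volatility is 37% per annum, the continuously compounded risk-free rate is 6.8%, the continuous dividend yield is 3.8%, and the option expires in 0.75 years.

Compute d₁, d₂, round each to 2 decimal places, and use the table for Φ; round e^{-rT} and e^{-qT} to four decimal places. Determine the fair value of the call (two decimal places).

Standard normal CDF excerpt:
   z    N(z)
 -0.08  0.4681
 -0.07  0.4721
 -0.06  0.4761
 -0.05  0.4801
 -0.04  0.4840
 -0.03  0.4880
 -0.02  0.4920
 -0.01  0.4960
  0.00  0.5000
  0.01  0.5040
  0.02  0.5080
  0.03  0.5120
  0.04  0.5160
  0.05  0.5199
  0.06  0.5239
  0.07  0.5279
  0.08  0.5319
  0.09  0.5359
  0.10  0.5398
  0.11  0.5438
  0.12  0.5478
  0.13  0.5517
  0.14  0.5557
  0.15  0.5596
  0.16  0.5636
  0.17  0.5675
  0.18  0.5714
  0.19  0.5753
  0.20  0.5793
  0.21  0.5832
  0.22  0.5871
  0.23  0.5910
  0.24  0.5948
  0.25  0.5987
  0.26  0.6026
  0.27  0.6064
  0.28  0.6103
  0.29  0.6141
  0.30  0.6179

€46.69

σ√T = 0.37·√0.75 = 0.3204
ln(S/K) + (r − q + σ²/2)T = ln(337/333) + (0.068 − 0.038 + 0.37²/2)·0.75 = 0.0119 + 0.0738 = 0.0858
d₁ = 0.0858 / 0.3204 = 0.2677 ≈ 0.27
d₂ = d₁ − σ√T = 0.2677 − 0.3204 = -0.0527 ≈ -0.05
e^(−qT) = e^(−0.038·0.75) = 0.9719;  e^(−rT) = e^(−0.068·0.75) = 0.9503
N(d₁) = N(0.27) = 0.6064;  N(d₂) = N(-0.05) = 0.4801
C = 337·0.9719·0.6064 − 333·0.9503·0.4801 = 198.6144 − 151.9276 = 46.6868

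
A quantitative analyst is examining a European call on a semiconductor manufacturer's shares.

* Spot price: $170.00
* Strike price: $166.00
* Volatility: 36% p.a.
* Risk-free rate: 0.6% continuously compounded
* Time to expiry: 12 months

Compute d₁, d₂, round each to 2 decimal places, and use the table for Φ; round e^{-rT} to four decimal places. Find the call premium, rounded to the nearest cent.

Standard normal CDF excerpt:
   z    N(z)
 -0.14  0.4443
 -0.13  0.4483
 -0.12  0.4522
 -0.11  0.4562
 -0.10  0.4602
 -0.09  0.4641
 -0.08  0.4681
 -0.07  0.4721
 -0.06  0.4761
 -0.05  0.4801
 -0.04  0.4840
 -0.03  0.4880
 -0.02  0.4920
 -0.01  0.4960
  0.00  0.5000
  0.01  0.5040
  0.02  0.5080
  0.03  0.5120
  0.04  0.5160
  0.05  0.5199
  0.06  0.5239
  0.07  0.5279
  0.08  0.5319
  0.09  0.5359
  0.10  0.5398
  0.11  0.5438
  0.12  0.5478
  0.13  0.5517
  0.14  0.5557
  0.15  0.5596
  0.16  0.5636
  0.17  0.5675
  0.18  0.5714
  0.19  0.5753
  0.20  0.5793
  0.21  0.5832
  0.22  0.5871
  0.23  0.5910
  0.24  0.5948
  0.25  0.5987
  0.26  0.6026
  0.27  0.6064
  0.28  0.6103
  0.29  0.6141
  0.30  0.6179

$26.51

T = 1;  σ√T = 0.3600
d₁ = [ln(170/166) + (0.006 + 0.36²/2)·1] / 0.3600 = [0.0238 + 0.0708] / 0.3600 = 0.2628 ⇒ 0.26
d₂ = d₁ − σ√T = 0.2628 − 0.3600 = -0.0972 ⇒ -0.10
exp(−rT) = exp(−0.006·1) = 0.9940
C = 170·N(0.26) − 166·0.9940·N(-0.10) = 170·0.6026 − 166·0.9940·0.4602 = 102.4420 − 75.9348 = 26.5072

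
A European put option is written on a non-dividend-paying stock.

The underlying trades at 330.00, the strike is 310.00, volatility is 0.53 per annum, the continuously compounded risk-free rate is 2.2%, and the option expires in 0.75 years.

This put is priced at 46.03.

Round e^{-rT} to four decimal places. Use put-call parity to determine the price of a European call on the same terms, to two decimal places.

exp(−rT) = exp(−0.022·0.75) = 0.9836
Put-call parity: C − P = S − K·e^(−rT) = 330 − 310·0.9836 = 330 − 304.9160 = 25.0840
C = P + (C − P) = 46.03 + (25.0840) = 71.1140

71.11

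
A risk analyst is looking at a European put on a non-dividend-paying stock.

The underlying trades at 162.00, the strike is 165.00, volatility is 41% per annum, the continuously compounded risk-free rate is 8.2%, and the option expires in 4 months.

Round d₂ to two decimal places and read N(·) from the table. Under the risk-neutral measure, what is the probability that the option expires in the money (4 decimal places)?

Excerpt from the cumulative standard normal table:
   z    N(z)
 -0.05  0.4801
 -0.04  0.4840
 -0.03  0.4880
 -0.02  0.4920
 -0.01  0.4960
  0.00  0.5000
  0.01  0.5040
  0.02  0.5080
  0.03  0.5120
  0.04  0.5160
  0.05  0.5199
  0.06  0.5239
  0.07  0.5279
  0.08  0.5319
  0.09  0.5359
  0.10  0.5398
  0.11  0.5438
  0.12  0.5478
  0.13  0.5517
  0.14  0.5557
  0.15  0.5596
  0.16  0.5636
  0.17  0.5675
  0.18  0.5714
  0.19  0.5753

σ√T = 0.41 × 0.5774 = 0.2367
ln(S/K) + (r + σ²/2)T = ln(162/165) + (0.082 + 0.41²/2)·0.3333 = -0.0183 + 0.0553 = 0.0370
d₁ = 0.0370 / 0.2367 = 0.1563 which rounds to 0.16
d₂ = d₁ − σ√T = 0.1563 − 0.2367 = -0.0804 which rounds to -0.08
Risk-neutral Pr[S_T < K] = N(−d₂) = N(0.08) = 0.5319

0.5319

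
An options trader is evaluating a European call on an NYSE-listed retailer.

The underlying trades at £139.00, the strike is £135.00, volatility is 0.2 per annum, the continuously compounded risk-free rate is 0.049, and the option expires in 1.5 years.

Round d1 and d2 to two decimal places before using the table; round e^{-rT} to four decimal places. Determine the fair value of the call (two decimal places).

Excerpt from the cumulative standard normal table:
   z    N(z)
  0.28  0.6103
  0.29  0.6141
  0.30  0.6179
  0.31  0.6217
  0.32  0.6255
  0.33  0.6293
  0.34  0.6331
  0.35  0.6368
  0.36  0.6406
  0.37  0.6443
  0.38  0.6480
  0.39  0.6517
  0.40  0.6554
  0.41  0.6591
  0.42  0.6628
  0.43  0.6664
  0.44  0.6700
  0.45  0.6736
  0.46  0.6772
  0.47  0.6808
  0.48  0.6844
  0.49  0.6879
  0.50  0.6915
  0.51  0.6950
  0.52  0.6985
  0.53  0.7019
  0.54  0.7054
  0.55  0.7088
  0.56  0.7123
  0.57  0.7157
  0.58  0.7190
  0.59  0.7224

£20.55

σ√T = 0.2·√1.5 = 0.2449
d₁ = [ln(139/135) + (0.049 + ½·0.2²)·1.5] / (σ√T) = (0.0292 + 0.1035) / 0.2449 = 0.5417 → 0.54
d₂ = 0.5417 − 0.2449 = 0.2968 → 0.30
e^(−rT) = e^(−0.049·1.5) = 0.9291
C = 139·N(0.54) − 135·0.9291·N(0.30) = 139·0.7054 − 135·0.9291·0.6179 = 98.0506 − 77.5023 = 20.5483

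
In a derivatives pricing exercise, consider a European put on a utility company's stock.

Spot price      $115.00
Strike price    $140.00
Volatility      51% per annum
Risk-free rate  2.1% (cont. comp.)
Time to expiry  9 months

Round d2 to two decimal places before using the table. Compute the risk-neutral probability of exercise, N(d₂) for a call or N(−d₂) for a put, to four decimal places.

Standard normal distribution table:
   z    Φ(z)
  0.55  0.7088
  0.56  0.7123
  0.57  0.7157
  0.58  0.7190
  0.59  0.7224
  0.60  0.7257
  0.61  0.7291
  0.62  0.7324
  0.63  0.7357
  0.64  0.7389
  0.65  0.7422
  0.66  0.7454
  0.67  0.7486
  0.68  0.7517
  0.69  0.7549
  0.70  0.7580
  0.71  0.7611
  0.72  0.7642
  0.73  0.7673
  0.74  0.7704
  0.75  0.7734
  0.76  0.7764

T = 0.75;  σ√T = 0.4417
ln(S/K) + (r + σ²/2)T = ln(115/140) + (0.021 + 0.51²/2)·0.75 = -0.1967 + 0.1133 = -0.0834
d₁ = -0.0834 / 0.4417 = -0.1889 ≈ -0.19
d₂ = d₁ − σ√T = -0.1889 − 0.4417 = -0.6306 ≈ -0.63
Pr(exercise) under Q = N(−d₂) = N(0.63) = 0.7357

0.7357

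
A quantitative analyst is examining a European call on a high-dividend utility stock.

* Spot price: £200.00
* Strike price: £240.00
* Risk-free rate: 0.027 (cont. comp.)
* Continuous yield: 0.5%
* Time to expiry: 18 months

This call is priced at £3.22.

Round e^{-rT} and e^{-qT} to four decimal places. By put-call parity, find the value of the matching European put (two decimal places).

exp(−qT) = exp(−0.005·1.5) = 0.9925;  exp(−rT) = exp(−0.027·1.5) = 0.9603
Put-call parity: C − P = S·e^(−qT) − K·e^(−rT) = 200·0.9925 − 240·0.9603 = 198.5000 − 230.4720 = -31.9720
P = C − (C − P) = 3.22 − (-31.9720) = 35.1920

£35.19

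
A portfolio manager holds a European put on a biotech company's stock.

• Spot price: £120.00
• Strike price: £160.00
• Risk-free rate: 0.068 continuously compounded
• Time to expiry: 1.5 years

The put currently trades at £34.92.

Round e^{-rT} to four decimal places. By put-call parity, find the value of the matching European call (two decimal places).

e^(−rT) = e^(−0.068·1.5) = 0.9030
Put-call parity: C − P = S − K·e^(−rT) = 120 − 160·0.9030 = 120 − 144.4800 = -24.4800
C = P + (C − P) = 34.92 + (-24.4800) = 10.4400

£10.44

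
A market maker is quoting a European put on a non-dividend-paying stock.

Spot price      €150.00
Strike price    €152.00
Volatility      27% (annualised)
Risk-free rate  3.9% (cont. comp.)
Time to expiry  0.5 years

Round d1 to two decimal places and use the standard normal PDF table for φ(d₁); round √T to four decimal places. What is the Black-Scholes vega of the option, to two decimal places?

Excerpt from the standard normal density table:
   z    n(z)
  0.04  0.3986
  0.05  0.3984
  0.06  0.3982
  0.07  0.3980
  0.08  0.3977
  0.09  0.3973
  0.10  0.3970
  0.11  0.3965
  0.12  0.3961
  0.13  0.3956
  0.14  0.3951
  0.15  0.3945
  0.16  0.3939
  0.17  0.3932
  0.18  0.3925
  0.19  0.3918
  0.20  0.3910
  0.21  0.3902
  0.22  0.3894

41.96

T = 0.5;  σ√T = 0.1909
d₁ = [ln(150/152) + (0.039 + 0.27²/2)·0.5] / 0.1909 = [-0.0132 + 0.0377] / 0.1909 = 0.1282 which rounds to 0.13
√T = √0.5 = 0.7071
φ(d₁) = φ(0.13) = 0.3956
vega = S·φ(d₁)·√T = 150·0.3956·0.7071 = 41.9593
(Call and put vega coincide under Black-Scholes.)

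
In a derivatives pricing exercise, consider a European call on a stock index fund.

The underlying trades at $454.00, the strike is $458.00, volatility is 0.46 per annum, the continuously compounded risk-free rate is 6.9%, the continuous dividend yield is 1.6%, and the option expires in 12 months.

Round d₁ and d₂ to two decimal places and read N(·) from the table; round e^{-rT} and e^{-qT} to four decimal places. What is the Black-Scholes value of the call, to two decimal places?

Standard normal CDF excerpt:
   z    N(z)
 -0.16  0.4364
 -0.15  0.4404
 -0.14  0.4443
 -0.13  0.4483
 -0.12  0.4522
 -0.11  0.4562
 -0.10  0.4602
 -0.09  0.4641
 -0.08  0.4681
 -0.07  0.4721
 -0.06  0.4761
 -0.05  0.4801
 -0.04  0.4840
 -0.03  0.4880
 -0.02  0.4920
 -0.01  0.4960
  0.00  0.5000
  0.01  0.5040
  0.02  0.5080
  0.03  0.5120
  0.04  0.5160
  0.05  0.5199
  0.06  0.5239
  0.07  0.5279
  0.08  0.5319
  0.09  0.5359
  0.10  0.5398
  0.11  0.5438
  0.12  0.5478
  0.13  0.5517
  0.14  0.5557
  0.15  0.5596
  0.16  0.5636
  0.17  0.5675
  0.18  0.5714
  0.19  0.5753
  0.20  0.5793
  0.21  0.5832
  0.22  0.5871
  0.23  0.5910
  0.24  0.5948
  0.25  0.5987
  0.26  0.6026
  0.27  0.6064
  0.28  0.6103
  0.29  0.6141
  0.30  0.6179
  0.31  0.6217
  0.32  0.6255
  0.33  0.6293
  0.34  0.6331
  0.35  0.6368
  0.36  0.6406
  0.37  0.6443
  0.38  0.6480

$89.53

σ√T = 0.46 × 1.0000 = 0.4600
ln(S/K) + (r − q + σ²/2)T = ln(454/458) + (0.069 − 0.016 + 0.46²/2)·1 = -0.0088 + 0.1588 = 0.1500
d₁ = 0.1500 / 0.4600 = 0.3261 ≈ 0.33
d₂ = d₁ − σ√T = 0.3261 − 0.4600 = -0.1339 ≈ -0.13
exp(−qT) = exp(−0.016·1) = 0.9841;  exp(−rT) = exp(−0.069·1) = 0.9333
N(d₁) = N(0.33) = 0.6293;  N(d₂) = N(-0.13) = 0.4483
C = 454·0.9841·0.6293 − 458·0.9333·0.4483 = 281.1595 − 191.6265 = 89.5331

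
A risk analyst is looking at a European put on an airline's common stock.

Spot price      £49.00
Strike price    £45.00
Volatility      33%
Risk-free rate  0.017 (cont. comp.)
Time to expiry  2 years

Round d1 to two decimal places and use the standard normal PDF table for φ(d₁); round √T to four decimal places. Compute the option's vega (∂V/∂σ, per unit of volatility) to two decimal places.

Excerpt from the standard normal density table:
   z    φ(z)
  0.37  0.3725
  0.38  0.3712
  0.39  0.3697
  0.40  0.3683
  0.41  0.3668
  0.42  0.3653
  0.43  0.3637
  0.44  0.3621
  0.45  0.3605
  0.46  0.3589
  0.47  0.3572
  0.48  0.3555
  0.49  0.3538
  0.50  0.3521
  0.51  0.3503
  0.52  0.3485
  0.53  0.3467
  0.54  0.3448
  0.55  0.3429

σ√T = 0.33·√2 = 0.4667
d₁ = [ln(49/45) + (0.017 + ½·0.33²)·2] / (σ√T) = (0.0852 + 0.1429) / 0.4667 = 0.4887 ≈ 0.49
√T = √2 = 1.4142
φ(d₁) = φ(0.49) = 0.3538
vega = S·φ(d₁)·√T = 49·0.3538·1.4142 = 24.5169

24.52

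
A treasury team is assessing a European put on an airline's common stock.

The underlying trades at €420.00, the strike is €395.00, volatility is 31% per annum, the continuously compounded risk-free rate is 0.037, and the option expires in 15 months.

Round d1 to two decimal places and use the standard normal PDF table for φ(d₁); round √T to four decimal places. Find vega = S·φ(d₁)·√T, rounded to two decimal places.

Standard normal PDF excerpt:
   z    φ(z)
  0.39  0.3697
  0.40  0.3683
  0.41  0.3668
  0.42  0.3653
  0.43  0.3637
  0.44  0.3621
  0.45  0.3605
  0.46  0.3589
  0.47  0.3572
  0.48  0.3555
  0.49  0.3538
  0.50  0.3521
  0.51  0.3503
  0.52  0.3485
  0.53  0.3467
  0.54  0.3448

166.93

T = 1.25;  σ√T = 0.3466
d₁ = [ln(420/395) + (0.037 + 0.31²/2)·1.25] / 0.3466 = [0.0614 + 0.1063] / 0.3466 = 0.4838 which rounds to 0.48
√T = √1.25 = 1.1180
φ(d₁) = φ(0.48) = 0.3555
vega = S·φ(d₁)·√T = 420·0.3555·1.1180 = 166.9286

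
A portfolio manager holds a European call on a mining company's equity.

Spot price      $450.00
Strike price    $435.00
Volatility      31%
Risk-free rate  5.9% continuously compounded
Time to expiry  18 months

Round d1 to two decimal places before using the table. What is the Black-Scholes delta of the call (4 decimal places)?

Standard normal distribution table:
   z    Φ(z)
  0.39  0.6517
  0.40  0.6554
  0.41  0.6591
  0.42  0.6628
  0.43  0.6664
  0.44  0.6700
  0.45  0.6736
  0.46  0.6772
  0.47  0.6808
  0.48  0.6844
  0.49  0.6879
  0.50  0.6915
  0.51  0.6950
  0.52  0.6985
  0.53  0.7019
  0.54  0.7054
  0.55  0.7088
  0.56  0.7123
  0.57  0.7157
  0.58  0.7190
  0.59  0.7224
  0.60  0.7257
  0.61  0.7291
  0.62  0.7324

σ√T = 0.31·√1.5 = 0.3797
d₁ = [ln(450/435) + (0.059 + 0.31²/2)·1.5] / 0.3797 = [0.0339 + 0.1606] / 0.3797 = 0.5122 ⇒ 0.51
N(d₁) = N(0.51) = 0.6950
Δ_call = N(d₁) = 0.6950

0.6950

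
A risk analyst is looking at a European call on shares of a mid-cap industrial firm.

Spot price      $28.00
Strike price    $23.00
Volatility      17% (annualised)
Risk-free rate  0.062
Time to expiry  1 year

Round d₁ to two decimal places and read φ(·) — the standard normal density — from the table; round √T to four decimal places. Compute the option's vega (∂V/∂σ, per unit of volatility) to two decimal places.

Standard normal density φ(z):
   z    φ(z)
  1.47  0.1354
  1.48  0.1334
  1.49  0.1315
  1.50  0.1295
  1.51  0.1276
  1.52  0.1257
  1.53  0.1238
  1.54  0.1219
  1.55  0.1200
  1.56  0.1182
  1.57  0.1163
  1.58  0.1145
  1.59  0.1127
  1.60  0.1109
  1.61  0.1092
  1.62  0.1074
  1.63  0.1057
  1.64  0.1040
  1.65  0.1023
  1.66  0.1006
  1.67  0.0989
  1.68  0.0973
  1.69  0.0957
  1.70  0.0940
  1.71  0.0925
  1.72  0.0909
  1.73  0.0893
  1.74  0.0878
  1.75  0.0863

3.06

T = 1;  σ√T = 0.1700
d₁ = [ln(28/23) + (0.062 + ½·0.17²)·1] / (σ√T) = (0.1967 + 0.0765) / 0.1700 = 1.6068 ⇒ 1.61
√T = √1 = 1.0000
φ(d₁) = φ(1.61) = 0.1092
vega = S·φ(d₁)·√T = 28·0.1092·1.0000 = 3.0576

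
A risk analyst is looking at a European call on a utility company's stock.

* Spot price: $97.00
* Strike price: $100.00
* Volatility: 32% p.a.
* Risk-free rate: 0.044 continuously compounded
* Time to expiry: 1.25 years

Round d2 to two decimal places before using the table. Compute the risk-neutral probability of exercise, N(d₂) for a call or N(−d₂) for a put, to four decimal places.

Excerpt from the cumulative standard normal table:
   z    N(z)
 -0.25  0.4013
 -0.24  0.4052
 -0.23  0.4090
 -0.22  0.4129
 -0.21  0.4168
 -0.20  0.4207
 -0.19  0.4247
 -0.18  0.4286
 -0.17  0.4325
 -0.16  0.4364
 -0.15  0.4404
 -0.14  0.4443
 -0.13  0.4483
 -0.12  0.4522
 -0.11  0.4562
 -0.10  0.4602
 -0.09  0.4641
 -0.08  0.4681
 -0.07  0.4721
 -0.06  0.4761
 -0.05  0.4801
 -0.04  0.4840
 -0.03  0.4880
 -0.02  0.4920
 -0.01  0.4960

σ√T = 0.32·√1.25 = 0.3578
d₁ = [ln(97/100) + (0.044 + 0.32²/2)·1.25] / 0.3578 = [-0.0305 + 0.1190] / 0.3578 = 0.2475 → 0.25
d₂ = d₁ − σ√T = 0.2475 − 0.3578 = -0.1103 → -0.11
Pr(exercise) under Q = N(d₂) = 0.4562

0.4562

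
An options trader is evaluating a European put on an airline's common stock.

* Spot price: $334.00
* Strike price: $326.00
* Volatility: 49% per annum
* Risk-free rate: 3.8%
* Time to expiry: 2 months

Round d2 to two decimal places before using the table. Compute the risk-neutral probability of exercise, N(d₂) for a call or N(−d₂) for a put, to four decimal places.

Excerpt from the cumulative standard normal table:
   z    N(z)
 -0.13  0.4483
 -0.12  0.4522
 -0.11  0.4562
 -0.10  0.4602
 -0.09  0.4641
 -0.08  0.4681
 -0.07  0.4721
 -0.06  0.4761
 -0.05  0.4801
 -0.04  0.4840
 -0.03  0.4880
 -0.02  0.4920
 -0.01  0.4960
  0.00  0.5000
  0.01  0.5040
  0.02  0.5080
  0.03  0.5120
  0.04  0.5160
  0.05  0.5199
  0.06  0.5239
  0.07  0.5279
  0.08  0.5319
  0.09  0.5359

0.4801

σ√T = 0.49 × 0.4082 = 0.2000
d₁ = [ln(334/326) + (0.038 + 0.49²/2)·0.1667] / 0.2000 = [0.0242 + 0.0263] / 0.2000 = 0.2529 ⇒ 0.25
d₂ = d₁ − σ√T = 0.2529 − 0.2000 = 0.0528 ⇒ 0.05
Pr(exercise) under Q = N(−d₂) = N(-0.05) = 0.4801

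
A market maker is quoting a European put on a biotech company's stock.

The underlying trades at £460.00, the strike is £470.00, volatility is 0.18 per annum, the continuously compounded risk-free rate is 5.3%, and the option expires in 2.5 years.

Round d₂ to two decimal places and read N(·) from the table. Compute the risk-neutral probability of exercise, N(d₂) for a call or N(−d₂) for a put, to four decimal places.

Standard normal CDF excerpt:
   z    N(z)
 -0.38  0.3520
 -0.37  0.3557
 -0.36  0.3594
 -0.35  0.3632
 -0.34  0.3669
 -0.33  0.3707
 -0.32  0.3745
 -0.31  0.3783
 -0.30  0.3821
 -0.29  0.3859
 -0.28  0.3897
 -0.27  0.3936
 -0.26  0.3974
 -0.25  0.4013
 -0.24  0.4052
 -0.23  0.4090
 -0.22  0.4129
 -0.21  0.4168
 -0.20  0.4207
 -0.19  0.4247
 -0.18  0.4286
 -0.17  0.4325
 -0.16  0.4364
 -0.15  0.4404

0.4013

σ√T = 0.18·√2.5 = 0.2846
d₁ = [ln(460/470) + (0.053 + 0.18²/2)·2.5] / 0.2846 = [-0.0215 + 0.1730] / 0.2846 = 0.5323 ⇒ 0.53
d₂ = d₁ − σ√T = 0.5323 − 0.2846 = 0.2477 ⇒ 0.25
Pr(exercise) under Q = N(−d₂) = N(-0.25) = 0.4013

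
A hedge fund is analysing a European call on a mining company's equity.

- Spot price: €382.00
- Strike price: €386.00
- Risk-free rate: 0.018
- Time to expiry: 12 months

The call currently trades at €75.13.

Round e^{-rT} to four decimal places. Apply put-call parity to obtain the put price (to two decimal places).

exp(−rT) = exp(−0.018·1) = 0.9822
Put-call parity: C − P = S − K·e^(−rT) = 382 − 386·0.9822 = 382 − 379.1292 = 2.8708
P = C − (C − P) = 75.13 − (2.8708) = 72.2592

€72.26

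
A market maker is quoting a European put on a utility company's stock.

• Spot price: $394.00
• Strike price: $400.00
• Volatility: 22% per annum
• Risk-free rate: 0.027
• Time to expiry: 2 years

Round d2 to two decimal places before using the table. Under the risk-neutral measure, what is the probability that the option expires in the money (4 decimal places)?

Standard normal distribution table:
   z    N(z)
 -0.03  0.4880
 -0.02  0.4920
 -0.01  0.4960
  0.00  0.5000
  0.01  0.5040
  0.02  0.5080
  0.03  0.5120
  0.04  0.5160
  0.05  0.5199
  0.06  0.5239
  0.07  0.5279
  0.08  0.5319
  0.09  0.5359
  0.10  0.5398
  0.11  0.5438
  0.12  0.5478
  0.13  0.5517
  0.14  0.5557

0.5120

σ√T = 0.22·√2 = 0.3111
d₁ = [ln(394/400) + (0.027 + 0.22²/2)·2] / 0.3111 = [-0.0151 + 0.1024] / 0.3111 = 0.2805 which rounds to 0.28
d₂ = d₁ − σ√T = 0.2805 − 0.3111 = -0.0306 which rounds to -0.03
Risk-neutral Pr[S_T < K] = N(−d₂) = N(0.03) = 0.5120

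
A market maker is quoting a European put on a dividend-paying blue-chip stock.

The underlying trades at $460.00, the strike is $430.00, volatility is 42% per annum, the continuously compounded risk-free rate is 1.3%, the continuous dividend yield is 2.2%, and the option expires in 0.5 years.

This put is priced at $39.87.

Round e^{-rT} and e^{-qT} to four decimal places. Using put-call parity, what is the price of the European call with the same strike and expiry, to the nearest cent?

exp(−qT) = exp(−0.022·0.5) = 0.9891;  exp(−rT) = exp(−0.013·0.5) = 0.9935
Put-call parity: C − P = S·e^(−qT) − K·e^(−rT) = 460·0.9891 − 430·0.9935 = 454.9860 − 427.2050 = 27.7810
C = P + (C − P) = 39.87 + (27.7810) = 67.6510

$67.65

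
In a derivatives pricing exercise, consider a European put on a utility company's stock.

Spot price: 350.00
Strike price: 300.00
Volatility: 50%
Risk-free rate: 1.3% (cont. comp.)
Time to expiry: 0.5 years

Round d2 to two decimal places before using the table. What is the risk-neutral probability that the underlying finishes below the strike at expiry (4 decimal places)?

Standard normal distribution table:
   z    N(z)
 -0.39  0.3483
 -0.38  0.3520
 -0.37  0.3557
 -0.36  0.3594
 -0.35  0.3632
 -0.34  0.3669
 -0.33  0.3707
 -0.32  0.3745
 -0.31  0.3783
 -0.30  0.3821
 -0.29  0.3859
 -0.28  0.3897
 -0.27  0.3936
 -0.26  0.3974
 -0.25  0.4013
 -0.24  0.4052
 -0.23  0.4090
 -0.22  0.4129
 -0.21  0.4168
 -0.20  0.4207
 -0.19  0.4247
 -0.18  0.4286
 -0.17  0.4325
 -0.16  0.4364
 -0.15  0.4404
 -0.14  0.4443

σ√T = 0.5 × 0.7071 = 0.3536
d₁ = [ln(350/300) + (0.013 + 0.5²/2)·0.5] / 0.3536 = [0.1542 + 0.0690] / 0.3536 = 0.6312 → 0.63
d₂ = d₁ − σ√T = 0.6312 − 0.3536 = 0.2776 → 0.28
Risk-neutral Pr[S_T < K] = N(−d₂) = N(-0.28) = 0.3897

0.3897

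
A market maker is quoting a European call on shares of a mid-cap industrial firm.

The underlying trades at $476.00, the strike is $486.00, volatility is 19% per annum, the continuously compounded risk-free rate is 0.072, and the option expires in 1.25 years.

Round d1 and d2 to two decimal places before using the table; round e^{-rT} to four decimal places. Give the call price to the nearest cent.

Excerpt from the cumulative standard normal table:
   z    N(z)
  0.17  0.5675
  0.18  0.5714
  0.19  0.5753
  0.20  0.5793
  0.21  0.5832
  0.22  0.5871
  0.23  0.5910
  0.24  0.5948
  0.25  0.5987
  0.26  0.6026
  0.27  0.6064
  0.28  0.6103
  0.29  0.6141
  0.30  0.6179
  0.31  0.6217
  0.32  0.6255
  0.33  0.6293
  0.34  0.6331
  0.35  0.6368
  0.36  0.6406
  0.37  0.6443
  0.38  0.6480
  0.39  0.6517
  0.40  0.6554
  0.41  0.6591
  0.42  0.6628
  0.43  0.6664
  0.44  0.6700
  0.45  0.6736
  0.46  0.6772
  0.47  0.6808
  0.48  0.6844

$56.44

σ√T = 0.19·√1.25 = 0.2124
ln(S/K) + (r + σ²/2)T = ln(476/486) + (0.072 + 0.19²/2)·1.25 = -0.0208 + 0.1126 = 0.0918
d₁ = 0.0918 / 0.2124 = 0.4320 → 0.43
d₂ = d₁ − σ√T = 0.4320 − 0.2124 = 0.2196 → 0.22
exp(−rT) = exp(−0.072·1.25) = 0.9139
N(d₁) = N(0.43) = 0.6664;  N(d₂) = N(0.22) = 0.5871
C = 476·0.6664 − 486·0.9139·0.5871 = 317.2064 − 260.7636 = 56.4428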